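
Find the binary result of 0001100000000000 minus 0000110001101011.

Method 1 - Direct subtraction (column by column from the right: bit − bit − borrow-in; if negative, add 2 and borrow 1 from the next column):
borrow: 0001111111111110
        0001100000000000
-       0000110001101011
------------------------
        0000101110010101

Method 2 - Add two's complement:
Two's complement of 0000110001101011: invert → 1111001110010100, add 1 → 1111001110010101
  0001100000000000
+ 1111001110010101
------------------
 10000101110010101  (end carry out of the top bit = 1)
Discarding the end carry: 0000101110010101
Decimal check:
  0001100000000000 = 4096 + 2048 = 6144
  0000110001101011 = 2048 + 1024 + 64 + 32 + 8 + 2 + 1 = 3179
  6144 - 3179 = 2965, and 0000101110010101 = 2048 + 512 + 256 + 128 + 16 + 4 + 1 = 2965 ✓



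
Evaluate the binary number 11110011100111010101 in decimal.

Sum of powers of 2 for each 1-bit:
2^0 + 2^2 + 2^4 + 2^6 + 2^7 + 2^8 + 2^11 + 2^12 + 2^13 + 2^16 + 2^17 + 2^18 + 2^19
= 1 + 4 + 16 + 64 + 128 + 256 + 2048 + 4096 + 8192 + 65536 + 131072 + 262144 + 524288
= 997845



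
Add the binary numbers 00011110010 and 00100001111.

Add column by column from the right: bit + bit + carry-in; write the sum mod 2, carry 1 when the sum is 2 or 3.
carry:  01111111100
        00011110010
+       00100001111
-------------------
       001000000001
(the carry out of the leftmost column, 0, becomes the leading bit)
Decimal check:
  00011110010 = 128 + 64 + 32 + 16 + 2 = 242
  00100001111 = 256 + 8 + 4 + 2 + 1 = 271
  242 + 271 = 513, and 001000000001 = 512 + 1 = 513 ✓



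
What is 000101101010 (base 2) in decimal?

Sum of powers of 2 for each 1-bit:
2^1 + 2^3 + 2^5 + 2^6 + 2^8
= 2 + 8 + 32 + 64 + 256
= 362



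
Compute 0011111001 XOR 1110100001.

XOR: 1 when bits differ
  0011111001
^ 1110100001
------------
  1101011000
Decimal: 249 ^ 929 = 856



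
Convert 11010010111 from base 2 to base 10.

Sum of powers of 2 for each 1-bit:
2^0 + 2^1 + 2^2 + 2^4 + 2^7 + 2^9 + 2^10
= 1 + 2 + 4 + 16 + 128 + 512 + 1024
= 1687



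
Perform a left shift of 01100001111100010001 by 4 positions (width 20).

Original: 01100001111100010001 (decimal 401169)
Shift left by 4 positions
Append 4 zeros on the right and drop the 4 high bits that overflow the 20-bit width
Result: 00011111000100010000 (decimal 127248)
Equivalent: 401169 << 4 = 401169 × 2^4 = 6418704, truncated to 20 bits = 127248



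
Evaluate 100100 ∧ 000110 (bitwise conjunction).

AND: 1 only when both bits are 1
  100100
& 000110
--------
  000100
Decimal: 36 & 6 = 4



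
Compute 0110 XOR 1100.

XOR: 1 when bits differ
  0110
^ 1100
------
  1010
Decimal: 6 ^ 12 = 10



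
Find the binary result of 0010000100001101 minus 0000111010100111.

Method 1 - Direct subtraction (column by column from the right: bit − bit − borrow-in; if negative, add 2 and borrow 1 from the next column):
borrow: 0011110111001100
        0010000100001101
-       0000111010100111
------------------------
        0001001001100110

Method 2 - Add two's complement:
Two's complement of 0000111010100111: invert → 1111000101011000, add 1 → 1111000101011001
  0010000100001101
+ 1111000101011001
------------------
 10001001001100110  (end carry out of the top bit = 1)
Discarding the end carry: 0001001001100110
Decimal check:
  0010000100001101 = 8192 + 256 + 8 + 4 + 1 = 8461
  0000111010100111 = 2048 + 1024 + 512 + 128 + 32 + 4 + 2 + 1 = 3751
  8461 - 3751 = 4710, and 0001001001100110 = 4096 + 512 + 64 + 32 + 4 + 2 = 4710 ✓



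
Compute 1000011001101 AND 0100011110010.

AND: 1 only when both bits are 1
  1000011001101
& 0100011110010
---------------
  0000011000000
Decimal: 4301 & 2290 = 192



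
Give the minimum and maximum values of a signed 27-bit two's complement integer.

For 27-bit two's complement:
Minimum: -2^26 = -67108864
Maximum: 2^26 - 1 = 67108863



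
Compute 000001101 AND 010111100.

AND: 1 only when both bits are 1
  000001101
& 010111100
-----------
  000001100
Decimal: 13 & 188 = 12



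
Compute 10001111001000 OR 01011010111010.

OR: 1 when either bit is 1
  10001111001000
| 01011010111010
----------------
  11011111111010
Decimal: 9160 | 5818 = 14330



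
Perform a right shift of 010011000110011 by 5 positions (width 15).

Original: 010011000110011 (decimal 9779)
Shift right by 5 positions
Drop the 5 low bits; fill with zeros on the left
Result: 000000100110001 (decimal 305)
Equivalent: 9779 >> 5 = 9779 ÷ 2^5 = 305



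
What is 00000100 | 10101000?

OR: 1 when either bit is 1
  00000100
| 10101000
----------
  10101100
Decimal: 4 | 168 = 172



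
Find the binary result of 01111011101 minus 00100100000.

Method 1 - Direct subtraction (column by column from the right: bit − bit − borrow-in; if negative, add 2 and borrow 1 from the next column):
borrow: 00001000000
        01111011101
-       00100100000
-------------------
        01010111101

Method 2 - Add two's complement:
Two's complement of 00100100000: invert → 11011011111, add 1 → 11011100000
  01111011101
+ 11011100000
-------------
 101010111101  (end carry out of the top bit = 1)
Discarding the end carry: 01010111101
Decimal check:
  01111011101 = 512 + 256 + 128 + 64 + 16 + 8 + 4 + 1 = 989
  00100100000 = 256 + 32 = 288
  989 - 288 = 701, and 01010111101 = 512 + 128 + 32 + 16 + 8 + 4 + 1 = 701 ✓



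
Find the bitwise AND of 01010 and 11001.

AND: 1 only when both bits are 1
  01010
& 11001
-------
  01000
Decimal: 10 & 25 = 8



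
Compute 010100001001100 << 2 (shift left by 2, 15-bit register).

Original: 010100001001100 (decimal 10316)
Shift left by 2 positions
Append 2 zeros on the right and drop the 2 high bits that overflow the 15-bit width
Result: 010000100110000 (decimal 8496)
Equivalent: 10316 << 2 = 10316 × 2^2 = 41264, truncated to 15 bits = 8496



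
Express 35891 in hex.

Using repeated division by 16 (digits 10–15 are A–F):
35891 ÷ 16 = 2243 remainder 3
2243 ÷ 16 = 140 remainder 3
140 ÷ 16 = 8 remainder 12 (C)
8 ÷ 16 = 0 remainder 8
Reading remainders bottom to top: 8C33



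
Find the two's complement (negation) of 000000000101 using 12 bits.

Original: 000000000101
Step 1 - Invert all bits: 111111111010
Step 2 - Add 1: 111111111011
Verification: 000000000101 + 111111111011 = 1000000000000; discarding the end carry (carry out of the top bit) leaves the 12-bit value 000000000000, as required for x + (-x)



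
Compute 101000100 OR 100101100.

OR: 1 when either bit is 1
  101000100
| 100101100
-----------
  101101100
Decimal: 324 | 300 = 364



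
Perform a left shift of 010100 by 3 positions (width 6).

Original: 010100 (decimal 20)
Shift left by 3 positions
Append 3 zeros on the right and drop the 3 high bits that overflow the 6-bit width
Result: 100000 (decimal 32)
Equivalent: 20 << 3 = 20 × 2^3 = 160, truncated to 6 bits = 32



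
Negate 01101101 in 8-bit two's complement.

Original: 01101101
Step 1 - Invert all bits: 10010010
Step 2 - Add 1: 10010011
Verification: 01101101 + 10010011 = 100000000; discarding the end carry (carry out of the top bit) leaves the 8-bit value 00000000, as required for x + (-x)



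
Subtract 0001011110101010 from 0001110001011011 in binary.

Method 1 - Direct subtraction (column by column from the right: bit − bit − borrow-in; if negative, add 2 and borrow 1 from the next column):
borrow: 0000111101000000
        0001110001011011
-       0001011110101010
------------------------
        0000010010110001

Method 2 - Add two's complement:
Two's complement of 0001011110101010: invert → 1110100001010101, add 1 → 1110100001010110
  0001110001011011
+ 1110100001010110
------------------
 10000010010110001  (end carry out of the top bit = 1)
Discarding the end carry: 0000010010110001
Decimal check:
  0001110001011011 = 4096 + 2048 + 1024 + 64 + 16 + 8 + 2 + 1 = 7259
  0001011110101010 = 4096 + 1024 + 512 + 256 + 128 + 32 + 8 + 2 = 6058
  7259 - 6058 = 1201, and 0000010010110001 = 1024 + 128 + 32 + 16 + 1 = 1201 ✓



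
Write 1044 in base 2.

Using repeated division by 2:
1044 ÷ 2 = 522 remainder 0
522 ÷ 2 = 261 remainder 0
261 ÷ 2 = 130 remainder 1
130 ÷ 2 = 65 remainder 0
65 ÷ 2 = 32 remainder 1
32 ÷ 2 = 16 remainder 0
16 ÷ 2 = 8 remainder 0
8 ÷ 2 = 4 remainder 0
4 ÷ 2 = 2 remainder 0
2 ÷ 2 = 1 remainder 0
1 ÷ 2 = 0 remainder 1
Reading remainders bottom to top: 10000010100



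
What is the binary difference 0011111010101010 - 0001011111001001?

Method 1 - Direct subtraction (column by column from the right: bit − bit − borrow-in; if negative, add 2 and borrow 1 from the next column):
borrow: 0000111110000010
        0011111010101010
-       0001011111001001
------------------------
        0010011011100001

Method 2 - Add two's complement:
Two's complement of 0001011111001001: invert → 1110100000110110, add 1 → 1110100000110111
  0011111010101010
+ 1110100000110111
------------------
 10010011011100001  (end carry out of the top bit = 1)
Discarding the end carry: 0010011011100001
Decimal check:
  0011111010101010 = 8192 + 4096 + 2048 + 1024 + 512 + 128 + 32 + 8 + 2 = 16042
  0001011111001001 = 4096 + 1024 + 512 + 256 + 128 + 64 + 8 + 1 = 6089
  16042 - 6089 = 9953, and 0010011011100001 = 8192 + 1024 + 512 + 128 + 64 + 32 + 1 = 9953 ✓



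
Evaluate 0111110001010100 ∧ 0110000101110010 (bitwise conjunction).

AND: 1 only when both bits are 1
  0111110001010100
& 0110000101110010
------------------
  0110000001010000
Decimal: 31828 & 24946 = 24656



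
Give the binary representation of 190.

Using repeated division by 2:
190 ÷ 2 = 95 remainder 0
95 ÷ 2 = 47 remainder 1
47 ÷ 2 = 23 remainder 1
23 ÷ 2 = 11 remainder 1
11 ÷ 2 = 5 remainder 1
5 ÷ 2 = 2 remainder 1
2 ÷ 2 = 1 remainder 0
1 ÷ 2 = 0 remainder 1
Reading remainders bottom to top: 10111110



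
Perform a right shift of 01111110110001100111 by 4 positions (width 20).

Original: 01111110110001100111 (decimal 519271)
Shift right by 4 positions
Drop the 4 low bits; fill with zeros on the left
Result: 00000111111011000110 (decimal 32454)
Equivalent: 519271 >> 4 = 519271 ÷ 2^4 = 32454



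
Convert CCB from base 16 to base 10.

Expand by place value (powers of 16):
Digit values: C = 12, B = 11
CCB = 12 × 16^2 + 12 × 16^1 + 11 × 16^0
= 12 × 256 + 12 × 16 + 11 × 1
= 3072 + 192 + 11
= 3275



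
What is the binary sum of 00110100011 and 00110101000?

Add column by column from the right: bit + bit + carry-in; write the sum mod 2, carry 1 when the sum is 2 or 3.
carry:  01101000000
        00110100011
+       00110101000
-------------------
       001101001011
(the carry out of the leftmost column, 0, becomes the leading bit)
Decimal check:
  00110100011 = 256 + 128 + 32 + 2 + 1 = 419
  00110101000 = 256 + 128 + 32 + 8 = 424
  419 + 424 = 843, and 001101001011 = 512 + 256 + 64 + 8 + 2 + 1 = 843 ✓



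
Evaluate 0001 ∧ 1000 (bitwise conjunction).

AND: 1 only when both bits are 1
  0001
& 1000
------
  0000
Decimal: 1 & 8 = 0



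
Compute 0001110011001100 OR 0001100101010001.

OR: 1 when either bit is 1
  0001110011001100
| 0001100101010001
------------------
  0001110111011101
Decimal: 7372 | 6481 = 7645



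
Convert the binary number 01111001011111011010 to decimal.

Sum of powers of 2 for each 1-bit:
2^1 + 2^3 + 2^4 + 2^6 + 2^7 + 2^8 + 2^9 + 2^10 + 2^12 + 2^15 + 2^16 + 2^17 + 2^18
= 2 + 8 + 16 + 64 + 128 + 256 + 512 + 1024 + 4096 + 32768 + 65536 + 131072 + 262144
= 497626



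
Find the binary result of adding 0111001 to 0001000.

Add column by column from the right: bit + bit + carry-in; write the sum mod 2, carry 1 when the sum is 2 or 3.
carry:  1110000
        0111001
+       0001000
---------------
       01000001
(the carry out of the leftmost column, 0, becomes the leading bit)
Decimal check:
  0111001 = 32 + 16 + 8 + 1 = 57
  0001000 = 8
  57 + 8 = 65, and 01000001 = 64 + 1 = 65 ✓



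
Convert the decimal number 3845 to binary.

Using repeated division by 2:
3845 ÷ 2 = 1922 remainder 1
1922 ÷ 2 = 961 remainder 0
961 ÷ 2 = 480 remainder 1
480 ÷ 2 = 240 remainder 0
240 ÷ 2 = 120 remainder 0
120 ÷ 2 = 60 remainder 0
60 ÷ 2 = 30 remainder 0
30 ÷ 2 = 15 remainder 0
15 ÷ 2 = 7 remainder 1
7 ÷ 2 = 3 remainder 1
3 ÷ 2 = 1 remainder 1
1 ÷ 2 = 0 remainder 1
Reading remainders bottom to top: 111100000101



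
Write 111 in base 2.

Using repeated division by 2:
111 ÷ 2 = 55 remainder 1
55 ÷ 2 = 27 remainder 1
27 ÷ 2 = 13 remainder 1
13 ÷ 2 = 6 remainder 1
6 ÷ 2 = 3 remainder 0
3 ÷ 2 = 1 remainder 1
1 ÷ 2 = 0 remainder 1
Reading remainders bottom to top: 1101111



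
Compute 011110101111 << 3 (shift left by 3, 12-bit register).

Original: 011110101111 (decimal 1967)
Shift left by 3 positions
Append 3 zeros on the right and drop the 3 high bits that overflow the 12-bit width
Result: 110101111000 (decimal 3448)
Equivalent: 1967 << 3 = 1967 × 2^3 = 15736, truncated to 12 bits = 3448



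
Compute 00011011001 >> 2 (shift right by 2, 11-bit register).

Original: 00011011001 (decimal 217)
Shift right by 2 positions
Drop the 2 low bits; fill with zeros on the left
Result: 00000110110 (decimal 54)
Equivalent: 217 >> 2 = 217 ÷ 2^2 = 54



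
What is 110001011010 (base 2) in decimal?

Sum of powers of 2 for each 1-bit:
2^1 + 2^3 + 2^4 + 2^6 + 2^10 + 2^11
= 2 + 8 + 16 + 64 + 1024 + 2048
= 3162



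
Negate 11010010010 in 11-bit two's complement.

Original (sign bit 1, negative): 11010010010
Step 1 - Invert all bits: 00101101101
Step 2 - Add 1: 00101101110
Verification: 11010010010 + 00101101110 = 100000000000; discarding the end carry (carry out of the top bit) leaves the 11-bit value 00000000000, as required for x + (-x)



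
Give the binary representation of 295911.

Using repeated division by 2:
295911 ÷ 2 = 147955 remainder 1
147955 ÷ 2 = 73977 remainder 1
73977 ÷ 2 = 36988 remainder 1
36988 ÷ 2 = 18494 remainder 0
18494 ÷ 2 = 9247 remainder 0
9247 ÷ 2 = 4623 remainder 1
4623 ÷ 2 = 2311 remainder 1
2311 ÷ 2 = 1155 remainder 1
1155 ÷ 2 = 577 remainder 1
577 ÷ 2 = 288 remainder 1
288 ÷ 2 = 144 remainder 0
144 ÷ 2 = 72 remainder 0
72 ÷ 2 = 36 remainder 0
36 ÷ 2 = 18 remainder 0
18 ÷ 2 = 9 remainder 0
9 ÷ 2 = 4 remainder 1
4 ÷ 2 = 2 remainder 0
2 ÷ 2 = 1 remainder 0
1 ÷ 2 = 0 remainder 1
Reading remainders bottom to top: 1001000001111100111



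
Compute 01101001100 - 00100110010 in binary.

Method 1 - Direct subtraction (column by column from the right: bit − bit − borrow-in; if negative, add 2 and borrow 1 from the next column):
borrow: 00001100100
        01101001100
-       00100110010
-------------------
        01000011010

Method 2 - Add two's complement:
Two's complement of 00100110010: invert → 11011001101, add 1 → 11011001110
  01101001100
+ 11011001110
-------------
 101000011010  (end carry out of the top bit = 1)
Discarding the end carry: 01000011010
Decimal check:
  01101001100 = 512 + 256 + 64 + 8 + 4 = 844
  00100110010 = 256 + 32 + 16 + 2 = 306
  844 - 306 = 538, and 01000011010 = 512 + 16 + 8 + 2 = 538 ✓



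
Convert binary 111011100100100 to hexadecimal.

Group into 4-bit nibbles from right:
  0111 = 7
  0111 = 7
  0010 = 2
  0100 = 4
Result: 7724



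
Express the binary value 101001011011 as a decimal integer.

Sum of powers of 2 for each 1-bit:
2^0 + 2^1 + 2^3 + 2^4 + 2^6 + 2^9 + 2^11
= 1 + 2 + 8 + 16 + 64 + 512 + 2048
= 2651



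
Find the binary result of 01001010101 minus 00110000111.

Method 1 - Direct subtraction (column by column from the right: bit − bit − borrow-in; if negative, add 2 and borrow 1 from the next column):
borrow: 01100011100
        01001010101
-       00110000111
-------------------
        00011001110

Method 2 - Add two's complement:
Two's complement of 00110000111: invert → 11001111000, add 1 → 11001111001
  01001010101
+ 11001111001
-------------
 100011001110  (end carry out of the top bit = 1)
Discarding the end carry: 00011001110
Decimal check:
  01001010101 = 512 + 64 + 16 + 4 + 1 = 597
  00110000111 = 256 + 128 + 4 + 2 + 1 = 391
  597 - 391 = 206, and 00011001110 = 128 + 64 + 8 + 4 + 2 = 206 ✓



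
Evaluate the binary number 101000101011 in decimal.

Sum of powers of 2 for each 1-bit:
2^0 + 2^1 + 2^3 + 2^5 + 2^9 + 2^11
= 1 + 2 + 8 + 32 + 512 + 2048
= 2603



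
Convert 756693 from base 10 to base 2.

Using repeated division by 2:
756693 ÷ 2 = 378346 remainder 1
378346 ÷ 2 = 189173 remainder 0
189173 ÷ 2 = 94586 remainder 1
94586 ÷ 2 = 47293 remainder 0
47293 ÷ 2 = 23646 remainder 1
23646 ÷ 2 = 11823 remainder 0
11823 ÷ 2 = 5911 remainder 1
5911 ÷ 2 = 2955 remainder 1
2955 ÷ 2 = 1477 remainder 1
1477 ÷ 2 = 738 remainder 1
738 ÷ 2 = 369 remainder 0
369 ÷ 2 = 184 remainder 1
184 ÷ 2 = 92 remainder 0
92 ÷ 2 = 46 remainder 0
46 ÷ 2 = 23 remainder 0
23 ÷ 2 = 11 remainder 1
11 ÷ 2 = 5 remainder 1
5 ÷ 2 = 2 remainder 1
2 ÷ 2 = 1 remainder 0
1 ÷ 2 = 0 remainder 1
Reading remainders bottom to top: 10111000101111010101



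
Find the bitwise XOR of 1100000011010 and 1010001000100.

XOR: 1 when bits differ
  1100000011010
^ 1010001000100
---------------
  0110001011110
Decimal: 6170 ^ 5188 = 3166



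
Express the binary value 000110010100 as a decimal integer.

Sum of powers of 2 for each 1-bit:
2^2 + 2^4 + 2^7 + 2^8
= 4 + 16 + 128 + 256
= 404



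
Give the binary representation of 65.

Using repeated division by 2:
65 ÷ 2 = 32 remainder 1
32 ÷ 2 = 16 remainder 0
16 ÷ 2 = 8 remainder 0
8 ÷ 2 = 4 remainder 0
4 ÷ 2 = 2 remainder 0
2 ÷ 2 = 1 remainder 0
1 ÷ 2 = 0 remainder 1
Reading remainders bottom to top: 1000001



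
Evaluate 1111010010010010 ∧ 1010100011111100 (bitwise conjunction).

AND: 1 only when both bits are 1
  1111010010010010
& 1010100011111100
------------------
  1010000010010000
Decimal: 62610 & 43260 = 41104



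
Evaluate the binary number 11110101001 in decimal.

Sum of powers of 2 for each 1-bit:
2^0 + 2^3 + 2^5 + 2^7 + 2^8 + 2^9 + 2^10
= 1 + 8 + 32 + 128 + 256 + 512 + 1024
= 1961



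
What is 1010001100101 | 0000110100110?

OR: 1 when either bit is 1
  1010001100101
| 0000110100110
---------------
  1010111100111
Decimal: 5221 | 422 = 5607



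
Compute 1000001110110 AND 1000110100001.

AND: 1 only when both bits are 1
  1000001110110
& 1000110100001
---------------
  1000000100000
Decimal: 4214 & 4513 = 4128



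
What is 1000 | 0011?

OR: 1 when either bit is 1
  1000
| 0011
------
  1011
Decimal: 8 | 3 = 11



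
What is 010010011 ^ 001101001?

XOR: 1 when bits differ
  010010011
^ 001101001
-----------
  011111010
Decimal: 147 ^ 105 = 250



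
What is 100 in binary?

Using repeated division by 2:
100 ÷ 2 = 50 remainder 0
50 ÷ 2 = 25 remainder 0
25 ÷ 2 = 12 remainder 1
12 ÷ 2 = 6 remainder 0
6 ÷ 2 = 3 remainder 0
3 ÷ 2 = 1 remainder 1
1 ÷ 2 = 0 remainder 1
Reading remainders bottom to top: 1100100



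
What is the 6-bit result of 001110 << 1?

Original: 001110 (decimal 14)
Shift left by 1 position
Append 1 zero on the right
Result: 011100 (decimal 28)
Equivalent: 14 << 1 = 14 × 2^1 = 28



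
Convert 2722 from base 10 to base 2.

Using repeated division by 2:
2722 ÷ 2 = 1361 remainder 0
1361 ÷ 2 = 680 remainder 1
680 ÷ 2 = 340 remainder 0
340 ÷ 2 = 170 remainder 0
170 ÷ 2 = 85 remainder 0
85 ÷ 2 = 42 remainder 1
42 ÷ 2 = 21 remainder 0
21 ÷ 2 = 10 remainder 1
10 ÷ 2 = 5 remainder 0
5 ÷ 2 = 2 remainder 1
2 ÷ 2 = 1 remainder 0
1 ÷ 2 = 0 remainder 1
Reading remainders bottom to top: 101010100010



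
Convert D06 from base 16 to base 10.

Expand by place value (powers of 16):
Digit values: D = 13
D06 = 13 × 16^2 + 0 × 16^1 + 6 × 16^0
= 13 × 256 + 0 × 16 + 6 × 1
= 3328 + 0 + 6
= 3334



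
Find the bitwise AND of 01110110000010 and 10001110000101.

AND: 1 only when both bits are 1
  01110110000010
& 10001110000101
----------------
  00000110000000
Decimal: 7554 & 9093 = 384



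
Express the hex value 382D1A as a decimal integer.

Expand by place value (powers of 16):
Digit values: D = 13, A = 10
382D1A = 3 × 16^5 + 8 × 16^4 + 2 × 16^3 + 13 × 16^2 + 1 × 16^1 + 10 × 16^0
= 3 × 1048576 + 8 × 65536 + 2 × 4096 + 13 × 256 + 1 × 16 + 10 × 1
= 3145728 + 524288 + 8192 + 3328 + 16 + 10
= 3681562



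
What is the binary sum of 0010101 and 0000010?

Add column by column from the right: bit + bit + carry-in; write the sum mod 2, carry 1 when the sum is 2 or 3.
carry:  0000000
        0010101
+       0000010
---------------
       00010111
(the carry out of the leftmost column, 0, becomes the leading bit)
Decimal check:
  0010101 = 16 + 4 + 1 = 21
  0000010 = 2
  21 + 2 = 23, and 00010111 = 16 + 4 + 2 + 1 = 23 ✓



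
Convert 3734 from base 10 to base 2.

Using repeated division by 2:
3734 ÷ 2 = 1867 remainder 0
1867 ÷ 2 = 933 remainder 1
933 ÷ 2 = 466 remainder 1
466 ÷ 2 = 233 remainder 0
233 ÷ 2 = 116 remainder 1
116 ÷ 2 = 58 remainder 0
58 ÷ 2 = 29 remainder 0
29 ÷ 2 = 14 remainder 1
14 ÷ 2 = 7 remainder 0
7 ÷ 2 = 3 remainder 1
3 ÷ 2 = 1 remainder 1
1 ÷ 2 = 0 remainder 1
Reading remainders bottom to top: 111010010110



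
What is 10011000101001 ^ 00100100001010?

XOR: 1 when bits differ
  10011000101001
^ 00100100001010
----------------
  10111100100011
Decimal: 9769 ^ 2314 = 12067



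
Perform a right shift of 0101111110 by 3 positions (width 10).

Original: 0101111110 (decimal 382)
Shift right by 3 positions
Drop the 3 low bits; fill with zeros on the left
Result: 0000101111 (decimal 47)
Equivalent: 382 >> 3 = 382 ÷ 2^3 = 47



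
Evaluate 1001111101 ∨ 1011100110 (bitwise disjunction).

OR: 1 when either bit is 1
  1001111101
| 1011100110
------------
  1011111111
Decimal: 637 | 742 = 767



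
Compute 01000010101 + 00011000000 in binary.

Add column by column from the right: bit + bit + carry-in; write the sum mod 2, carry 1 when the sum is 2 or 3.
carry:  00000000000
        01000010101
+       00011000000
-------------------
       001011010101
(the carry out of the leftmost column, 0, becomes the leading bit)
Decimal check:
  01000010101 = 512 + 16 + 4 + 1 = 533
  00011000000 = 128 + 64 = 192
  533 + 192 = 725, and 001011010101 = 512 + 128 + 64 + 16 + 4 + 1 = 725 ✓



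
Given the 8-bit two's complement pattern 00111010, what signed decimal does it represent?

Binary: 00111010
Sign bit: 0 (non-negative)
Read directly as an unsigned value:
00111010 = 32 + 16 + 8 + 2 = 58
Value: 58



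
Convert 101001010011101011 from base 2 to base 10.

Sum of powers of 2 for each 1-bit:
2^0 + 2^1 + 2^3 + 2^5 + 2^6 + 2^7 + 2^10 + 2^12 + 2^15 + 2^17
= 1 + 2 + 8 + 32 + 64 + 128 + 1024 + 4096 + 32768 + 131072
= 169195



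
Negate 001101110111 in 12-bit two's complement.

Original: 001101110111
Step 1 - Invert all bits: 110010001000
Step 2 - Add 1: 110010001001
Verification: 001101110111 + 110010001001 = 1000000000000; discarding the end carry (carry out of the top bit) leaves the 12-bit value 000000000000, as required for x + (-x)



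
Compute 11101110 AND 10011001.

AND: 1 only when both bits are 1
  11101110
& 10011001
----------
  10001000
Decimal: 238 & 153 = 136



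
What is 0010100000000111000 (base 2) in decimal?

Sum of powers of 2 for each 1-bit:
2^3 + 2^4 + 2^5 + 2^14 + 2^16
= 8 + 16 + 32 + 16384 + 65536
= 81976



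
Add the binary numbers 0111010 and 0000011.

Add column by column from the right: bit + bit + carry-in; write the sum mod 2, carry 1 when the sum is 2 or 3.
carry:  0000100
        0111010
+       0000011
---------------
       00111101
(the carry out of the leftmost column, 0, becomes the leading bit)
Decimal check:
  0111010 = 32 + 16 + 8 + 2 = 58
  0000011 = 2 + 1 = 3
  58 + 3 = 61, and 00111101 = 32 + 16 + 8 + 4 + 1 = 61 ✓



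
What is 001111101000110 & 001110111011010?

AND: 1 only when both bits are 1
  001111101000110
& 001110111011010
-----------------
  001110101000010
Decimal: 8006 & 7642 = 7490



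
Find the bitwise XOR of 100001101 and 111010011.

XOR: 1 when bits differ
  100001101
^ 111010011
-----------
  011011110
Decimal: 269 ^ 467 = 222



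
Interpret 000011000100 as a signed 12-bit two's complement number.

Binary: 000011000100
Sign bit: 0 (non-negative)
Read directly as an unsigned value:
000011000100 = 128 + 64 + 4 = 196
Value: 196



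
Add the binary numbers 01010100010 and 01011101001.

Add column by column from the right: bit + bit + carry-in; write the sum mod 2, carry 1 when the sum is 2 or 3.
carry:  10111000000
        01010100010
+       01011101001
-------------------
       010110001011
(the carry out of the leftmost column, 0, becomes the leading bit)
Decimal check:
  01010100010 = 512 + 128 + 32 + 2 = 674
  01011101001 = 512 + 128 + 64 + 32 + 8 + 1 = 745
  674 + 745 = 1419, and 010110001011 = 1024 + 256 + 128 + 8 + 2 + 1 = 1419 ✓



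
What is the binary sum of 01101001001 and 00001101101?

Add column by column from the right: bit + bit + carry-in; write the sum mod 2, carry 1 when the sum is 2 or 3.
carry:  00010010010
        01101001001
+       00001101101
-------------------
       001110110110
(the carry out of the leftmost column, 0, becomes the leading bit)
Decimal check:
  01101001001 = 512 + 256 + 64 + 8 + 1 = 841
  00001101101 = 64 + 32 + 8 + 4 + 1 = 109
  841 + 109 = 950, and 001110110110 = 512 + 256 + 128 + 32 + 16 + 4 + 2 = 950 ✓



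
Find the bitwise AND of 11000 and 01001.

AND: 1 only when both bits are 1
  11000
& 01001
-------
  01000
Decimal: 24 & 9 = 8



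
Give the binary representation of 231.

Using repeated division by 2:
231 ÷ 2 = 115 remainder 1
115 ÷ 2 = 57 remainder 1
57 ÷ 2 = 28 remainder 1
28 ÷ 2 = 14 remainder 0
14 ÷ 2 = 7 remainder 0
7 ÷ 2 = 3 remainder 1
3 ÷ 2 = 1 remainder 1
1 ÷ 2 = 0 remainder 1
Reading remainders bottom to top: 11100111



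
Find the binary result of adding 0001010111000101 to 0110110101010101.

Add column by column from the right: bit + bit + carry-in; write the sum mod 2, carry 1 when the sum is 2 or 3.
carry:  1111101110001010
        0001010111000101
+       0110110101010101
------------------------
       01000001100011010
(the carry out of the leftmost column, 0, becomes the leading bit)
Decimal check:
  0001010111000101 = 4096 + 1024 + 256 + 128 + 64 + 4 + 1 = 5573
  0110110101010101 = 16384 + 8192 + 2048 + 1024 + 256 + 64 + 16 + 4 + 1 = 27989
  5573 + 27989 = 33562, and 01000001100011010 = 32768 + 512 + 256 + 16 + 8 + 2 = 33562 ✓



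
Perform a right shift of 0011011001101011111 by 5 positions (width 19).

Original: 0011011001101011111 (decimal 111455)
Shift right by 5 positions
Drop the 5 low bits; fill with zeros on the left
Result: 0000000110110011010 (decimal 3482)
Equivalent: 111455 >> 5 = 111455 ÷ 2^5 = 3482



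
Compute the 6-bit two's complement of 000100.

Original: 000100
Step 1 - Invert all bits: 111011
Step 2 - Add 1: 111100
Verification: 000100 + 111100 = 1000000; discarding the end carry (carry out of the top bit) leaves the 6-bit value 000000, as required for x + (-x)



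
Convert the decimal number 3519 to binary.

Using repeated division by 2:
3519 ÷ 2 = 1759 remainder 1
1759 ÷ 2 = 879 remainder 1
879 ÷ 2 = 439 remainder 1
439 ÷ 2 = 219 remainder 1
219 ÷ 2 = 109 remainder 1
109 ÷ 2 = 54 remainder 1
54 ÷ 2 = 27 remainder 0
27 ÷ 2 = 13 remainder 1
13 ÷ 2 = 6 remainder 1
6 ÷ 2 = 3 remainder 0
3 ÷ 2 = 1 remainder 1
1 ÷ 2 = 0 remainder 1
Reading remainders bottom to top: 110110111111



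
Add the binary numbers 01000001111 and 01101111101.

Add column by column from the right: bit + bit + carry-in; write the sum mod 2, carry 1 when the sum is 2 or 3.
carry:  10011111110
        01000001111
+       01101111101
-------------------
       010110001100
(the carry out of the leftmost column, 0, becomes the leading bit)
Decimal check:
  01000001111 = 512 + 8 + 4 + 2 + 1 = 527
  01101111101 = 512 + 256 + 64 + 32 + 16 + 8 + 4 + 1 = 893
  527 + 893 = 1420, and 010110001100 = 1024 + 256 + 128 + 8 + 4 = 1420 ✓



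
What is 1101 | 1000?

OR: 1 when either bit is 1
  1101
| 1000
------
  1101
Decimal: 13 | 8 = 13



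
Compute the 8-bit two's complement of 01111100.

Original: 01111100
Step 1 - Invert all bits: 10000011
Step 2 - Add 1: 10000100
Verification: 01111100 + 10000100 = 100000000; discarding the end carry (carry out of the top bit) leaves the 8-bit value 00000000, as required for x + (-x)



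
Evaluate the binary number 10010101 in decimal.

Sum of powers of 2 for each 1-bit:
2^0 + 2^2 + 2^4 + 2^7
= 1 + 4 + 16 + 128
= 149



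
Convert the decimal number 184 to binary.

Using repeated division by 2:
184 ÷ 2 = 92 remainder 0
92 ÷ 2 = 46 remainder 0
46 ÷ 2 = 23 remainder 0
23 ÷ 2 = 11 remainder 1
11 ÷ 2 = 5 remainder 1
5 ÷ 2 = 2 remainder 1
2 ÷ 2 = 1 remainder 0
1 ÷ 2 = 0 remainder 1
Reading remainders bottom to top: 10111000



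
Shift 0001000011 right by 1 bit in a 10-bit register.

Original: 0001000011 (decimal 67)
Shift right by 1 position
Drop the 1 low bit; fill with zero on the left
Result: 0000100001 (decimal 33)
Equivalent: 67 >> 1 = 67 ÷ 2^1 = 33



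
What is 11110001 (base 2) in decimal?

Sum of powers of 2 for each 1-bit:
2^0 + 2^4 + 2^5 + 2^6 + 2^7
= 1 + 16 + 32 + 64 + 128
= 241



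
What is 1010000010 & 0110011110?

AND: 1 only when both bits are 1
  1010000010
& 0110011110
------------
  0010000010
Decimal: 642 & 414 = 130



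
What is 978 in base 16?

Using repeated division by 16 (digits 10–15 are A–F):
978 ÷ 16 = 61 remainder 2
61 ÷ 16 = 3 remainder 13 (D)
3 ÷ 16 = 0 remainder 3
Reading remainders bottom to top: 3D2



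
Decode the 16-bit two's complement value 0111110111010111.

Binary: 0111110111010111
Sign bit: 0 (non-negative)
Read directly as an unsigned value:
0111110111010111 = 16384 + 8192 + 4096 + 2048 + 1024 + 256 + 128 + 64 + 16 + 4 + 2 + 1 = 32215
Value: 32215



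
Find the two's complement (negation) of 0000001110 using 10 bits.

Original: 0000001110
Step 1 - Invert all bits: 1111110001
Step 2 - Add 1: 1111110010
Verification: 0000001110 + 1111110010 = 10000000000; discarding the end carry (carry out of the top bit) leaves the 10-bit value 0000000000, as required for x + (-x)



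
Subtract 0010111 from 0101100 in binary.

Method 1 - Direct subtraction (column by column from the right: bit − bit − borrow-in; if negative, add 2 and borrow 1 from the next column):
borrow: 0101110
        0101100
-       0010111
---------------
        0010101

Method 2 - Add two's complement:
Two's complement of 0010111: invert → 1101000, add 1 → 1101001
  0101100
+ 1101001
---------
 10010101  (end carry out of the top bit = 1)
Discarding the end carry: 0010101
Decimal check:
  0101100 = 32 + 8 + 4 = 44
  0010111 = 16 + 4 + 2 + 1 = 23
  44 - 23 = 21, and 0010101 = 16 + 4 + 1 = 21 ✓



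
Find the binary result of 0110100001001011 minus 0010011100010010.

Method 1 - Direct subtraction (column by column from the right: bit − bit − borrow-in; if negative, add 2 and borrow 1 from the next column):
borrow: 0000111001100000
        0110100001001011
-       0010011100010010
------------------------
        0100000100111001

Method 2 - Add two's complement:
Two's complement of 0010011100010010: invert → 1101100011101101, add 1 → 1101100011101110
  0110100001001011
+ 1101100011101110
------------------
 10100000100111001  (end carry out of the top bit = 1)
Discarding the end carry: 0100000100111001
Decimal check:
  0110100001001011 = 16384 + 8192 + 2048 + 64 + 8 + 2 + 1 = 26699
  0010011100010010 = 8192 + 1024 + 512 + 256 + 16 + 2 = 10002
  26699 - 10002 = 16697, and 0100000100111001 = 16384 + 256 + 32 + 16 + 8 + 1 = 16697 ✓



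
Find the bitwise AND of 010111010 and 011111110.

AND: 1 only when both bits are 1
  010111010
& 011111110
-----------
  010111010
Decimal: 186 & 254 = 186



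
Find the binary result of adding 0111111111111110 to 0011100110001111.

Add column by column from the right: bit + bit + carry-in; write the sum mod 2, carry 1 when the sum is 2 or 3.
carry:  1111111111111100
        0111111111111110
+       0011100110001111
------------------------
       01011100110001101
(the carry out of the leftmost column, 0, becomes the leading bit)
Decimal check:
  0111111111111110 = 16384 + 8192 + 4096 + 2048 + 1024 + 512 + 256 + 128 + 64 + 32 + 16 + 8 + 4 + 2 = 32766
  0011100110001111 = 8192 + 4096 + 2048 + 256 + 128 + 8 + 4 + 2 + 1 = 14735
  32766 + 14735 = 47501, and 01011100110001101 = 32768 + 8192 + 4096 + 2048 + 256 + 128 + 8 + 4 + 1 = 47501 ✓



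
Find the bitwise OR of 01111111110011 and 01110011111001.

OR: 1 when either bit is 1
  01111111110011
| 01110011111001
----------------
  01111111111011
Decimal: 8179 | 7417 = 8187



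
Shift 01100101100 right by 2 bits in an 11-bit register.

Original: 01100101100 (decimal 812)
Shift right by 2 positions
Drop the 2 low bits; fill with zeros on the left
Result: 00011001011 (decimal 203)
Equivalent: 812 >> 2 = 812 ÷ 2^2 = 203



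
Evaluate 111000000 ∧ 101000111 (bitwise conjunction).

AND: 1 only when both bits are 1
  111000000
& 101000111
-----------
  101000000
Decimal: 448 & 327 = 320



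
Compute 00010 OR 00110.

OR: 1 when either bit is 1
  00010
| 00110
-------
  00110
Decimal: 2 | 6 = 6



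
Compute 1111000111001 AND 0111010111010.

AND: 1 only when both bits are 1
  1111000111001
& 0111010111010
---------------
  0111000111000
Decimal: 7737 & 3770 = 3640



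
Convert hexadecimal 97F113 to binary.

Convert each hex digit to 4 bits:
  9 = 1001
  7 = 0111
  F = 1111
  1 = 0001
  1 = 0001
  3 = 0011
Concatenate: 100101111111000100010011



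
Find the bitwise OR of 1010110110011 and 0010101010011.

OR: 1 when either bit is 1
  1010110110011
| 0010101010011
---------------
  1010111110011
Decimal: 5555 | 1363 = 5619



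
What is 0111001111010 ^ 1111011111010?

XOR: 1 when bits differ
  0111001111010
^ 1111011111010
---------------
  1000010000000
Decimal: 3706 ^ 7930 = 4224



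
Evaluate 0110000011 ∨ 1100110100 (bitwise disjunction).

OR: 1 when either bit is 1
  0110000011
| 1100110100
------------
  1110110111
Decimal: 387 | 820 = 951



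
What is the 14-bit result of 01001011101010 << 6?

Original: 01001011101010 (decimal 4842)
Shift left by 6 positions
Append 6 zeros on the right and drop the 6 high bits that overflow the 14-bit width
Result: 11101010000000 (decimal 14976)
Equivalent: 4842 << 6 = 4842 × 2^6 = 309888, truncated to 14 bits = 14976



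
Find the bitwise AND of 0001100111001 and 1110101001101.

AND: 1 only when both bits are 1
  0001100111001
& 1110101001101
---------------
  0000100001001
Decimal: 825 & 7501 = 265



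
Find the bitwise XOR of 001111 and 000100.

XOR: 1 when bits differ
  001111
^ 000100
--------
  001011
Decimal: 15 ^ 4 = 11



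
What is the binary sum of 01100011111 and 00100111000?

Add column by column from the right: bit + bit + carry-in; write the sum mod 2, carry 1 when the sum is 2 or 3.
carry:  11001110000
        01100011111
+       00100111000
-------------------
       010001010111
(the carry out of the leftmost column, 0, becomes the leading bit)
Decimal check:
  01100011111 = 512 + 256 + 16 + 8 + 4 + 2 + 1 = 799
  00100111000 = 256 + 32 + 16 + 8 = 312
  799 + 312 = 1111, and 010001010111 = 1024 + 64 + 16 + 4 + 2 + 1 = 1111 ✓



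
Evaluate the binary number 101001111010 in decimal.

Sum of powers of 2 for each 1-bit:
2^1 + 2^3 + 2^4 + 2^5 + 2^6 + 2^9 + 2^11
= 2 + 8 + 16 + 32 + 64 + 512 + 2048
= 2682



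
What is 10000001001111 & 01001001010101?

AND: 1 only when both bits are 1
  10000001001111
& 01001001010101
----------------
  00000001000101
Decimal: 8271 & 4693 = 69



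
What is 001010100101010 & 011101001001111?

AND: 1 only when both bits are 1
  001010100101010
& 011101001001111
-----------------
  001000000001010
Decimal: 5418 & 14927 = 4106



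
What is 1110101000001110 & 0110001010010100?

AND: 1 only when both bits are 1
  1110101000001110
& 0110001010010100
------------------
  0110001000000100
Decimal: 59918 & 25236 = 25092



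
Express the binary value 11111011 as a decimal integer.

Sum of powers of 2 for each 1-bit:
2^0 + 2^1 + 2^3 + 2^4 + 2^5 + 2^6 + 2^7
= 1 + 2 + 8 + 16 + 32 + 64 + 128
= 251



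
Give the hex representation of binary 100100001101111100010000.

Group into 4-bit nibbles from right:
  1001 = 9
  0000 = 0
  1101 = D
  1111 = F
  0001 = 1
  0000 = 0
Result: 90DF10



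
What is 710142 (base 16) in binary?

Convert each hex digit to 4 bits:
  7 = 0111
  1 = 0001
  0 = 0000
  1 = 0001
  4 = 0100
  2 = 0010
Concatenate: 011100010000000101000010



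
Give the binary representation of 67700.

Using repeated division by 2:
67700 ÷ 2 = 33850 remainder 0
33850 ÷ 2 = 16925 remainder 0
16925 ÷ 2 = 8462 remainder 1
8462 ÷ 2 = 4231 remainder 0
4231 ÷ 2 = 2115 remainder 1
2115 ÷ 2 = 1057 remainder 1
1057 ÷ 2 = 528 remainder 1
528 ÷ 2 = 264 remainder 0
264 ÷ 2 = 132 remainder 0
132 ÷ 2 = 66 remainder 0
66 ÷ 2 = 33 remainder 0
33 ÷ 2 = 16 remainder 1
16 ÷ 2 = 8 remainder 0
8 ÷ 2 = 4 remainder 0
4 ÷ 2 = 2 remainder 0
2 ÷ 2 = 1 remainder 0
1 ÷ 2 = 0 remainder 1
Reading remainders bottom to top: 10000100001110100



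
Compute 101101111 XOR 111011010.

XOR: 1 when bits differ
  101101111
^ 111011010
-----------
  010110101
Decimal: 367 ^ 474 = 181



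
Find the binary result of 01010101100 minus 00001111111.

Method 1 - Direct subtraction (column by column from the right: bit − bit − borrow-in; if negative, add 2 and borrow 1 from the next column):
borrow: 00011111110
        01010101100
-       00001111111
-------------------
        01000101101

Method 2 - Add two's complement:
Two's complement of 00001111111: invert → 11110000000, add 1 → 11110000001
  01010101100
+ 11110000001
-------------
 101000101101  (end carry out of the top bit = 1)
Discarding the end carry: 01000101101
Decimal check:
  01010101100 = 512 + 128 + 32 + 8 + 4 = 684
  00001111111 = 64 + 32 + 16 + 8 + 4 + 2 + 1 = 127
  684 - 127 = 557, and 01000101101 = 512 + 32 + 8 + 4 + 1 = 557 ✓



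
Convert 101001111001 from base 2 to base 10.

Sum of powers of 2 for each 1-bit:
2^0 + 2^3 + 2^4 + 2^5 + 2^6 + 2^9 + 2^11
= 1 + 8 + 16 + 32 + 64 + 512 + 2048
= 2681



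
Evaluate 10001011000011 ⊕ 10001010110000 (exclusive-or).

XOR: 1 when bits differ
  10001011000011
^ 10001010110000
----------------
  00000001110011
Decimal: 8899 ^ 8880 = 115



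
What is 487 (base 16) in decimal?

Expand by place value (powers of 16):
487 = 4 × 16^2 + 8 × 16^1 + 7 × 16^0
= 4 × 256 + 8 × 16 + 7 × 1
= 1024 + 128 + 7
= 1159



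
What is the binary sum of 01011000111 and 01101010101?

Add column by column from the right: bit + bit + carry-in; write the sum mod 2, carry 1 when the sum is 2 or 3.
carry:  11110001110
        01011000111
+       01101010101
-------------------
       011000011100
(the carry out of the leftmost column, 0, becomes the leading bit)
Decimal check:
  01011000111 = 512 + 128 + 64 + 4 + 2 + 1 = 711
  01101010101 = 512 + 256 + 64 + 16 + 4 + 1 = 853
  711 + 853 = 1564, and 011000011100 = 1024 + 512 + 16 + 8 + 4 = 1564 ✓



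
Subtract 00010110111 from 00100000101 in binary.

Method 1 - Direct subtraction (column by column from the right: bit − bit − borrow-in; if negative, add 2 and borrow 1 from the next column):
borrow: 00111111100
        00100000101
-       00010110111
-------------------
        00001001110

Method 2 - Add two's complement:
Two's complement of 00010110111: invert → 11101001000, add 1 → 11101001001
  00100000101
+ 11101001001
-------------
 100001001110  (end carry out of the top bit = 1)
Discarding the end carry: 00001001110
Decimal check:
  00100000101 = 256 + 4 + 1 = 261
  00010110111 = 128 + 32 + 16 + 4 + 2 + 1 = 183
  261 - 183 = 78, and 00001001110 = 64 + 8 + 4 + 2 = 78 ✓

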